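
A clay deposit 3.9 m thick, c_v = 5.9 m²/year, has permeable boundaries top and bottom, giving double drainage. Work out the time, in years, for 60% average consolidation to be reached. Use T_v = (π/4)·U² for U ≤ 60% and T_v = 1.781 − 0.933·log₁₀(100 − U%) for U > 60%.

Drainage path length: H_d = H/2 = 1.95 m (double drainage).
U ≤ 60%: T_v = (π/4)·U² = (π/4)×0.6² = 0.28274.
t = T_v·H_d²/c_v = 0.28274×1.95²/5.9 = 0.1822 years.

t ≈ 0.182 years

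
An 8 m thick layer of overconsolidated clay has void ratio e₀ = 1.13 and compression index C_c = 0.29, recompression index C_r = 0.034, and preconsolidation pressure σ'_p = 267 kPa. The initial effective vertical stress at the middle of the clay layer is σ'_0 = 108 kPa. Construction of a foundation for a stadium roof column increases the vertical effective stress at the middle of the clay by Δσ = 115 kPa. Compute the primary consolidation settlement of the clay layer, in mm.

S_c ≈ 40.2 mm

Final effective stress: σ'_f = 108 + 115 = 223 kPa.
σ'_f = 223 ≤ σ'_p = 267 kPa, so the clay remains overconsolidated and only the recompression index applies:
S_c = C_r·H/(1+e₀)·log₁₀(σ'_f/σ'_0) = 0.034×8/2.13×log₁₀(223/108)
    = 0.1277 × 0.31488 = 0.04021 m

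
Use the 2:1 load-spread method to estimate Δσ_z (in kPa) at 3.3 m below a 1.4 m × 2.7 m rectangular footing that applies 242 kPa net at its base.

Δσ_z ≈ 32.4 kPa

By the 2:1 method the load spreads at 1 horizontal : 2 vertical, so at depth z the loaded area has grown by z in each plan dimension:
Δσ = qBL/((B+z)(L+z)) = 242×1.4×2.7/((1.4+3.3)(2.7+3.3)) = 32.438 kPa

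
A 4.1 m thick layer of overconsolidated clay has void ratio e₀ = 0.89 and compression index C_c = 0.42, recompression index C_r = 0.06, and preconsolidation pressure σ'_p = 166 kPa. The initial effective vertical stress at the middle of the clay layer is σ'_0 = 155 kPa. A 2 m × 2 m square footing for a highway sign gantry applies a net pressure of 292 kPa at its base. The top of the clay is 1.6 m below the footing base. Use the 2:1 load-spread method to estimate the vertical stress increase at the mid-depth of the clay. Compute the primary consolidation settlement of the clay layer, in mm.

S_c ≈ 60.6 mm

Mid-depth of clay below the footing base: z = 1.6 + 4.1/2 = 3.65 m.
Stress increase at mid-clay by the 2:1 spreading method:
Δσ = qBL/((B+z)(L+z)) = 292×2×2/((2+3.65)(2+3.65)) = 36.589 kPa
Final effective stress: σ'_f = 155 + 36.589 = 191.59 kPa.
σ'_f = 191.59 > σ'_p = 166 kPa, so the stress path crosses the preconsolidation pressure — recompression up to σ'_p, then virgin compression beyond:
S_c = H/(1+e₀)·[C_r·log₁₀(σ'_p/σ'_0) + C_c·log₁₀(σ'_f/σ'_p)]
    = 4.1/1.89 × [0.06×log₁₀(166/155) + 0.42×log₁₀(191.59/166)]
    = 2.1693 × [0.0017866 + 0.026151] = 0.06061 m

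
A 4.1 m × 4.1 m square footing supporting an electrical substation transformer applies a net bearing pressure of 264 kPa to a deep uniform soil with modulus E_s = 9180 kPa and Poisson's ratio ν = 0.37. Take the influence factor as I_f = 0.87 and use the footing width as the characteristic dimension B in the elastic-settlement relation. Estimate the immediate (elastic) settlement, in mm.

S_e ≈ 88.5 mm

Immediate (elastic) settlement: S_e = q·B·(1−ν²)/E_s · I_f.
S_e = 264 × 4.1 × (1 − 0.37²) / 9180 × 0.87
    = 264 × 4.1 × 0.8631 / 9180 × 0.87
    = 0.08854 m = 88.54 mm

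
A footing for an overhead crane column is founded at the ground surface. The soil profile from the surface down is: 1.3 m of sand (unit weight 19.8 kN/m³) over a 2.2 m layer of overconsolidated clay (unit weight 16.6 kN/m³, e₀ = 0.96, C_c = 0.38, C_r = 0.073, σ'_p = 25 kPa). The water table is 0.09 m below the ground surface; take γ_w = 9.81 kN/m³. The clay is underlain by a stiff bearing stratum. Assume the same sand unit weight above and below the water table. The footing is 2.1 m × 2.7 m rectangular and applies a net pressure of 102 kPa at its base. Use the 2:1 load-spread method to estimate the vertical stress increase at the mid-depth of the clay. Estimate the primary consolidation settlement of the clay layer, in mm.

Mid-depth of clay below the ground surface: z = 1.3 + 2.2/2 = 2.4 m.
Total vertical stress at mid-clay: σ_v = 19.8×1.3 + 16.6×1.1 = 44 kPa.
Pore pressure: u = 9.81×(2.4 − 0.09) = 22.661 kPa.
Initial effective stress: σ'_0 = σ_v − u = 44 − 22.661 = 21.339 kPa.
Stress increase at mid-clay by the 2:1 spreading method:
Δσ = qBL/((B+z)(L+z)) = 102×2.1×2.7/((2.1+2.4)(2.7+2.4)) = 25.2 kPa
Final effective stress: σ'_f = 21.339 + 25.2 = 46.539 kPa.
σ'_f = 46.539 > σ'_p = 25 kPa, so the stress path crosses the preconsolidation pressure — recompression up to σ'_p, then virgin compression beyond:
S_c = H/(1+e₀)·[C_r·log₁₀(σ'_p/σ'_0) + C_c·log₁₀(σ'_f/σ'_p)]
    = 2.2/1.96 × [0.073×log₁₀(25/21.339) + 0.38×log₁₀(46.539/25)]
    = 1.1224 × [0.0050199 + 0.10255] = 0.1207 m

S_c ≈ 121 mm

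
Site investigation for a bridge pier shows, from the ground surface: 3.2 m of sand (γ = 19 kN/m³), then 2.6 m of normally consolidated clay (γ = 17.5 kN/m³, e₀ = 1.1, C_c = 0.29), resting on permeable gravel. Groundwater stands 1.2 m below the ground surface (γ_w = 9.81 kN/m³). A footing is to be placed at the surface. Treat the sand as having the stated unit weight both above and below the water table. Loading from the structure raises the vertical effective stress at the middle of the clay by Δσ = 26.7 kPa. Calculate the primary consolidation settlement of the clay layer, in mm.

Mid-depth of clay below the ground surface: z = 3.2 + 2.6/2 = 4.5 m.
Total vertical stress at mid-clay: σ_v = 19×3.2 + 17.5×1.3 = 83.55 kPa.
Pore pressure: u = 9.81×(4.5 − 1.2) = 32.373 kPa.
Initial effective stress: σ'_0 = σ_v − u = 83.55 − 32.373 = 51.177 kPa.
Final effective stress: σ'_f = σ'_0 + Δσ = 51.177 + 26.7 = 77.877 kPa.
Normally consolidated clay, so the full stress increment lies on the virgin compression line:
S_c = C_c·H/(1+e₀)·log₁₀(σ'_f/σ'_0) = 0.29×2.6/(1+1.1)×log₁₀(77.877/51.177)
    = 0.35905 × 0.18233 = 0.06547 m

S_c ≈ 65.5 mm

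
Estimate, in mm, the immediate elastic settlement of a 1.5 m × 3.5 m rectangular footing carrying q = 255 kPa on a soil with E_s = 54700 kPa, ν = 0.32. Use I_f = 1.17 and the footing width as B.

Immediate (elastic) settlement: S_e = q·B·(1−ν²)/E_s · I_f.
S_e = 255 × 1.5 × (1 − 0.32²) / 54700 × 1.17
    = 255 × 1.5 × 0.8976 / 54700 × 1.17
    = 0.007344 m = 7.344 mm

S_e ≈ 7.34 mm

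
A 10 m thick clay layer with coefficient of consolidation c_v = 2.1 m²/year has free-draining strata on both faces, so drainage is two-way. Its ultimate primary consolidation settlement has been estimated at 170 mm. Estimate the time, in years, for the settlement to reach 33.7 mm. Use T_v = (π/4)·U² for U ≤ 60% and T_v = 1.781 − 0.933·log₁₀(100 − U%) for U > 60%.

t ≈ 0.367 years

Drainage path length: H_d = H/2 = 5 m (double drainage).
U = S(t)/S_ult = 33.7/170 = 0.1982.
U ≤ 60%: T_v = (π/4)·U² = (π/4)×0.19824² = 0.030864.
t = T_v·H_d²/c_v = 0.030864×5²/2.1 = 0.3674 years.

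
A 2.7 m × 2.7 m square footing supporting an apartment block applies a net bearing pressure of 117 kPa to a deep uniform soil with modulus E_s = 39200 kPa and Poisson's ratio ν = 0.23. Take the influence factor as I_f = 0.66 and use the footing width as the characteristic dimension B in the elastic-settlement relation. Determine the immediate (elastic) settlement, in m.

S_e ≈ 0.00504 m

Immediate (elastic) settlement: S_e = q·B·(1−ν²)/E_s · I_f.
S_e = 117 × 2.7 × (1 − 0.23²) / 39200 × 0.66
    = 117 × 2.7 × 0.9471 / 39200 × 0.66
    = 0.005037 m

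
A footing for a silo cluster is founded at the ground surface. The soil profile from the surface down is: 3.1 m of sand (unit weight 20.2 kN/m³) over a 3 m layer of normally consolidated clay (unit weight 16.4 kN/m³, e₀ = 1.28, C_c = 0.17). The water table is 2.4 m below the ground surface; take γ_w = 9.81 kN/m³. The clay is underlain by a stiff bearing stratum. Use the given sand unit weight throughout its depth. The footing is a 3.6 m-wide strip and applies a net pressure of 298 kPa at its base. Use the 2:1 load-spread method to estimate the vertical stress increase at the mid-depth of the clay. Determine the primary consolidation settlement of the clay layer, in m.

Mid-depth of clay below the ground surface: z = 3.1 + 3/2 = 4.6 m.
Total vertical stress at mid-clay: σ_v = 20.2×3.1 + 16.4×1.5 = 87.22 kPa.
Pore pressure: u = 9.81×(4.6 − 2.4) = 21.582 kPa.
Initial effective stress: σ'_0 = σ_v − u = 87.22 − 21.582 = 65.638 kPa.
Stress increase at mid-clay by the 2:1 spreading method:
Δσ = qB/(B+z) = 298×3.6/(3.6+4.6) = 130.83 kPa
Final effective stress: σ'_f = σ'_0 + Δσ = 65.638 + 130.83 = 196.47 kPa.
Normally consolidated clay, so the full stress increment lies on the virgin compression line:
S_c = C_c·H/(1+e₀)·log₁₀(σ'_f/σ'_0) = 0.17×3/(1+1.28)×log₁₀(196.47/65.638)
    = 0.22368 × 0.47614 = 0.1065 m

S_c ≈ 0.107 m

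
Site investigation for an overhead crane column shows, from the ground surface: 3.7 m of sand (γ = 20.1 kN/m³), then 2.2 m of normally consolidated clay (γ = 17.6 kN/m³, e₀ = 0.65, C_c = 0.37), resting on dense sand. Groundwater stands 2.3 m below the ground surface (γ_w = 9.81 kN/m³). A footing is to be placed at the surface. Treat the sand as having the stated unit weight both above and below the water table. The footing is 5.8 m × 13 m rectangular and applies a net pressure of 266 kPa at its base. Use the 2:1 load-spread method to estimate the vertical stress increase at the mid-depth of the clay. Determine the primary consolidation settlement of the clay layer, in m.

S_c ≈ 0.199 m

Mid-depth of clay below the ground surface: z = 3.7 + 2.2/2 = 4.8 m.
Total vertical stress at mid-clay: σ_v = 20.1×3.7 + 17.6×1.1 = 93.73 kPa.
Pore pressure: u = 9.81×(4.8 − 2.3) = 24.525 kPa.
Initial effective stress: σ'_0 = σ_v − u = 93.73 − 24.525 = 69.205 kPa.
Stress increase at mid-clay by the 2:1 spreading method:
Δσ = qBL/((B+z)(L+z)) = 266×5.8×13/((5.8+4.8)(13+4.8)) = 106.3 kPa
Final effective stress: σ'_f = σ'_0 + Δσ = 69.205 + 106.3 = 175.5 kPa.
Normally consolidated clay, so the full stress increment lies on the virgin compression line:
S_c = C_c·H/(1+e₀)·log₁₀(σ'_f/σ'_0) = 0.37×2.2/(1+0.65)×log₁₀(175.5/69.205)
    = 0.49333 × 0.40414 = 0.1994 m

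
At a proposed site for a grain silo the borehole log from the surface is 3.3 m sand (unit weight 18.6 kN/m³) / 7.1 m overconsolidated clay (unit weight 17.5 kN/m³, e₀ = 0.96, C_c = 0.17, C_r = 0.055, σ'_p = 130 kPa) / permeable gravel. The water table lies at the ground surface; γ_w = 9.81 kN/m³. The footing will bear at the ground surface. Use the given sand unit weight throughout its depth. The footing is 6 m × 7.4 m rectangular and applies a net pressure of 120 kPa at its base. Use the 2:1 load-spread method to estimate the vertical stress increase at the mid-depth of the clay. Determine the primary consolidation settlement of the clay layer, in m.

Mid-depth of clay below the ground surface: z = 3.3 + 7.1/2 = 6.85 m.
Total vertical stress at mid-clay: σ_v = 18.6×3.3 + 17.5×3.55 = 123.5 kPa.
Pore pressure: u = 9.81×(6.85 − 0) = 67.198 kPa.
Initial effective stress: σ'_0 = σ_v − u = 123.5 − 67.198 = 56.302 kPa.
Stress increase at mid-clay by the 2:1 spreading method:
Δσ = qBL/((B+z)(L+z)) = 120×6×7.4/((6+6.85)(7.4+6.85)) = 29.097 kPa
Final effective stress: σ'_f = 56.302 + 29.097 = 85.399 kPa.
σ'_f = 85.399 ≤ σ'_p = 130 kPa, so the clay remains overconsolidated and only the recompression index applies:
S_c = C_r·H/(1+e₀)·log₁₀(σ'_f/σ'_0) = 0.055×7.1/1.96×log₁₀(85.399/56.302)
    = 0.19923 × 0.18093 = 0.03605 m

S_c ≈ 0.036 m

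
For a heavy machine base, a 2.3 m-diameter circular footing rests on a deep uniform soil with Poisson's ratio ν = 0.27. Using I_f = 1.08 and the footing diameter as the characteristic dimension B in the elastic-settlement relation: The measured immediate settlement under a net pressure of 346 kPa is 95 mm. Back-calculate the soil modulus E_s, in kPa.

E_s ≈ 8390 kPa

S_e = q·B·(1−ν²)/E_s · I_f  ⇒  E_s = q·B·(1−ν²)·I_f / S_e.
E_s = 346 × 2.3 × 0.9271 × 1.08 / 0.095 = 8387 kPa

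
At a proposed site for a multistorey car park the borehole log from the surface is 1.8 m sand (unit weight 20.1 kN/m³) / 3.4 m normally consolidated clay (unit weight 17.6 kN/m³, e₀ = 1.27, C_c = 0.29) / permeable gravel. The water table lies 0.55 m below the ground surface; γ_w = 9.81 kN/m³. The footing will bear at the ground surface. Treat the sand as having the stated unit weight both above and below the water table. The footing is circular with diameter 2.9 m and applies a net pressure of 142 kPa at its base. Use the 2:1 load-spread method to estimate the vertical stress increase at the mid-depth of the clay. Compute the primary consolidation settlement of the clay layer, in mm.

Mid-depth of clay below the ground surface: z = 1.8 + 3.4/2 = 3.5 m.
Total vertical stress at mid-clay: σ_v = 20.1×1.8 + 17.6×1.7 = 66.1 kPa.
Pore pressure: u = 9.81×(3.5 − 0.55) = 28.94 kPa.
Initial effective stress: σ'_0 = σ_v − u = 66.1 − 28.94 = 37.16 kPa.
Stress increase at mid-clay by the 2:1 spreading method:
Δσ ≈ qD²/(D+z)² = 142×2.9²/(2.9+3.5)² = 29.156 kPa
Final effective stress: σ'_f = σ'_0 + Δσ = 37.16 + 29.156 = 66.316 kPa.
Normally consolidated clay, so the full stress increment lies on the virgin compression line:
S_c = C_c·H/(1+e₀)·log₁₀(σ'_f/σ'_0) = 0.29×3.4/(1+1.27)×log₁₀(66.316/37.16)
    = 0.43436 × 0.25154 = 0.1093 m

S_c ≈ 109 mm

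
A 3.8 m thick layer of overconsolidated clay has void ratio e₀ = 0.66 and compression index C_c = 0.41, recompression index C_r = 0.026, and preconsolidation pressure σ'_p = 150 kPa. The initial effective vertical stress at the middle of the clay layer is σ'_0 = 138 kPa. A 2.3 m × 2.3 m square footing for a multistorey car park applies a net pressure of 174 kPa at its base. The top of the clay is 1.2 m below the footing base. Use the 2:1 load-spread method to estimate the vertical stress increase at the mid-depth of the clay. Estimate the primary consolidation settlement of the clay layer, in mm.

Mid-depth of clay below the footing base: z = 1.2 + 3.8/2 = 3.1 m.
Stress increase at mid-clay by the 2:1 spreading method:
Δσ = qBL/((B+z)(L+z)) = 174×2.3×2.3/((2.3+3.1)(2.3+3.1)) = 31.566 kPa
Final effective stress: σ'_f = 138 + 31.566 = 169.57 kPa.
σ'_f = 169.57 > σ'_p = 150 kPa, so the stress path crosses the preconsolidation pressure — recompression up to σ'_p, then virgin compression beyond:
S_c = H/(1+e₀)·[C_r·log₁₀(σ'_p/σ'_0) + C_c·log₁₀(σ'_f/σ'_p)]
    = 3.8/1.66 × [0.026×log₁₀(150/138) + 0.41×log₁₀(169.57/150)]
    = 2.2892 × [0.00094152 + 0.021836] = 0.05214 m

S_c ≈ 52.1 mm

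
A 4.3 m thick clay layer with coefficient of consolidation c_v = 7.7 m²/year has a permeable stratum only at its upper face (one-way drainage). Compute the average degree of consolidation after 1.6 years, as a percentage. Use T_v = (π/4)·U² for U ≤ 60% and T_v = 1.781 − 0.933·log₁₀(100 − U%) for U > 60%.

Drainage path length: H_d = H = 4.3 m (single drainage).
T_v = c_v·t/H_d² = 7.7×1.6/4.3² = 0.66631.
T_v = 0.66631 corresponds to the U > 60% branch:
U = 1 − 10^((1.781 − T_v)/0.933)/100 = 0.8434

U ≈ 84.3 %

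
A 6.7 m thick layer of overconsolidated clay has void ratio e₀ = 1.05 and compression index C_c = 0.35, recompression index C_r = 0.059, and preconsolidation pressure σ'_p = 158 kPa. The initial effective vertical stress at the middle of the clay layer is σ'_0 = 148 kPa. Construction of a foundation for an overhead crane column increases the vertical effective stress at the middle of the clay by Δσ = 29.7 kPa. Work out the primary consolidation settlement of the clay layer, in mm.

S_c ≈ 63.9 mm

Final effective stress: σ'_f = 148 + 29.7 = 177.7 kPa.
σ'_f = 177.7 > σ'_p = 158 kPa, so the stress path crosses the preconsolidation pressure — recompression up to σ'_p, then virgin compression beyond:
S_c = H/(1+e₀)·[C_r·log₁₀(σ'_p/σ'_0) + C_c·log₁₀(σ'_f/σ'_p)]
    = 6.7/2.05 × [0.059×log₁₀(158/148) + 0.35×log₁₀(177.7/158)]
    = 3.2683 × [0.0016753 + 0.017861] = 0.06385 m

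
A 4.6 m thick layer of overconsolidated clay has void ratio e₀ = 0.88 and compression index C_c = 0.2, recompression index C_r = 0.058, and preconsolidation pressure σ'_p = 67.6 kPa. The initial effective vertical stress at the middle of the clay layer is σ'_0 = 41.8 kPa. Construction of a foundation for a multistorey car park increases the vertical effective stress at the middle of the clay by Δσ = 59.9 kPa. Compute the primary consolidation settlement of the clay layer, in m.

S_c ≈ 0.116 m

Final effective stress: σ'_f = 41.8 + 59.9 = 101.7 kPa.
σ'_f = 101.7 > σ'_p = 67.6 kPa, so the stress path crosses the preconsolidation pressure — recompression up to σ'_p, then virgin compression beyond:
S_c = H/(1+e₀)·[C_r·log₁₀(σ'_p/σ'_0) + C_c·log₁₀(σ'_f/σ'_p)]
    = 4.6/1.88 × [0.058×log₁₀(67.6/41.8) + 0.2×log₁₀(101.7/67.6)]
    = 2.4468 × [0.012109 + 0.035475] = 0.1164 m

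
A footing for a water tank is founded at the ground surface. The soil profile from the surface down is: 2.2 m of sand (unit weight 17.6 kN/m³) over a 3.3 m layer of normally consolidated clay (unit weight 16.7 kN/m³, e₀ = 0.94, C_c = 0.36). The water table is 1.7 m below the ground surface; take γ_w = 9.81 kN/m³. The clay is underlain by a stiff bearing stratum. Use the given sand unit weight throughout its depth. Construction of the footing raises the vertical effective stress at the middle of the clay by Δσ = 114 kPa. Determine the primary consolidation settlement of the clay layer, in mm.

Mid-depth of clay below the ground surface: z = 2.2 + 3.3/2 = 3.85 m.
Total vertical stress at mid-clay: σ_v = 17.6×2.2 + 16.7×1.65 = 66.275 kPa.
Pore pressure: u = 9.81×(3.85 − 1.7) = 21.091 kPa.
Initial effective stress: σ'_0 = σ_v − u = 66.275 − 21.091 = 45.184 kPa.
Final effective stress: σ'_f = σ'_0 + Δσ = 45.184 + 114 = 159.18 kPa.
Normally consolidated clay, so the full stress increment lies on the virgin compression line:
S_c = C_c·H/(1+e₀)·log₁₀(σ'_f/σ'_0) = 0.36×3.3/(1+0.94)×log₁₀(159.18/45.184)
    = 0.61237 × 0.5469 = 0.3349 m

S_c ≈ 335 mm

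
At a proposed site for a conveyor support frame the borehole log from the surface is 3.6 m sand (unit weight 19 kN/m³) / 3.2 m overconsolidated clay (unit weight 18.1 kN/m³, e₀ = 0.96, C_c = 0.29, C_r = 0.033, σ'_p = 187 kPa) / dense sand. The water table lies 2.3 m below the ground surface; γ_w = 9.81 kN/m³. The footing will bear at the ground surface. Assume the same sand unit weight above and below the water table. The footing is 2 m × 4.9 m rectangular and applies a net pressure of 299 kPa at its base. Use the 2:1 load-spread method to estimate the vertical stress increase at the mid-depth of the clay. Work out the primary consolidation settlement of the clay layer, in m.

Mid-depth of clay below the ground surface: z = 3.6 + 3.2/2 = 5.2 m.
Total vertical stress at mid-clay: σ_v = 19×3.6 + 18.1×1.6 = 97.36 kPa.
Pore pressure: u = 9.81×(5.2 − 2.3) = 28.449 kPa.
Initial effective stress: σ'_0 = σ_v − u = 97.36 − 28.449 = 68.911 kPa.
Stress increase at mid-clay by the 2:1 spreading method:
Δσ = qBL/((B+z)(L+z)) = 299×2×4.9/((2+5.2)(4.9+5.2)) = 40.294 kPa
Final effective stress: σ'_f = 68.911 + 40.294 = 109.2 kPa.
σ'_f = 109.2 ≤ σ'_p = 187 kPa, so the clay remains overconsolidated and only the recompression index applies:
S_c = C_r·H/(1+e₀)·log₁₀(σ'_f/σ'_0) = 0.033×3.2/1.96×log₁₀(109.2/68.911)
    = 0.053879 × 0.19993 = 0.01077 m

S_c ≈ 0.0108 m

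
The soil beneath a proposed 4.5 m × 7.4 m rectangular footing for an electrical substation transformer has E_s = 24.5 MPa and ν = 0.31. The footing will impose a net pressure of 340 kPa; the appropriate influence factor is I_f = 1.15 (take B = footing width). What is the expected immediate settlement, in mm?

S_e ≈ 64.9 mm

Immediate (elastic) settlement: S_e = q·B·(1−ν²)/E_s · I_f.
E_s = 24.5 MPa = 24500 kPa.
S_e = 340 × 4.5 × (1 − 0.31²) / 24500 × 1.15
    = 340 × 4.5 × 0.9039 / 24500 × 1.15
    = 0.06491 m = 64.91 mm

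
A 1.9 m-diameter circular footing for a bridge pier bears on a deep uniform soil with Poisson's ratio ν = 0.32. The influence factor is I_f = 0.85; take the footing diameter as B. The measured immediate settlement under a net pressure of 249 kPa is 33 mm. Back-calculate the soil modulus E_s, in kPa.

S_e = q·B·(1−ν²)/E_s · I_f  ⇒  E_s = q·B·(1−ν²)·I_f / S_e.
E_s = 249 × 1.9 × 0.8976 × 0.85 / 0.033 = 10940 kPa

E_s ≈ 10900 kPa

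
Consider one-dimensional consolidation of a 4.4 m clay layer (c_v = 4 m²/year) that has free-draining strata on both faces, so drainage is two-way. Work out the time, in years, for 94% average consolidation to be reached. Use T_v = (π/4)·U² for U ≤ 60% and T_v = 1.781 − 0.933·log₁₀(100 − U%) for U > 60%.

Drainage path length: H_d = H/2 = 2.2 m (double drainage).
U > 60%: T_v = 1.781 − 0.933·log₁₀(100 − 94) = 1.055.
t = T_v·H_d²/c_v = 1.055×2.2²/4 = 1.277 years.

t ≈ 1.28 years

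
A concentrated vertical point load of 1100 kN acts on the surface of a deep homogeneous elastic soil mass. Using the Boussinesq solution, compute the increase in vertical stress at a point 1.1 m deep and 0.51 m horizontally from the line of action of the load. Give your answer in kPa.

Δσ_z ≈ 267 kPa

Boussinesq vertical stress below a point load on an elastic half-space:
Δσ_z = 3P/(2πz²) · [1 + (r/z)²]^(−5/2)
r/z = 0.51/1.1 = 0.46364; [1+(r/z)²]^(−5/2) = 0.61461.
Δσ_z = 3×1100/(2π×1.1²) × 0.61461 = 434.06 × 0.61461 = 266.8 kPa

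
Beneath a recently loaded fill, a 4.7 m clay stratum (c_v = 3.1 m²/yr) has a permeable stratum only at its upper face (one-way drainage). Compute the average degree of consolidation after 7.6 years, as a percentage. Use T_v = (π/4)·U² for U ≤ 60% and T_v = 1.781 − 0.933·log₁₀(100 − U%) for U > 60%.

U ≈ 94.2 %

Drainage path length: H_d = H = 4.7 m (single drainage).
T_v = c_v·t/H_d² = 3.1×7.6/4.7² = 1.0665.
T_v = 1.0665 corresponds to the U > 60% branch:
U = 1 − 10^((1.781 − T_v)/0.933)/100 = 0.9417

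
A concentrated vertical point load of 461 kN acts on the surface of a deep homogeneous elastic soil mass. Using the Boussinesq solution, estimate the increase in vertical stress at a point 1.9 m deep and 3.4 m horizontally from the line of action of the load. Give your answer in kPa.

Δσ_z ≈ 1.68 kPa

Boussinesq vertical stress below a point load on an elastic half-space:
Δσ_z = 3P/(2πz²) · [1 + (r/z)²]^(−5/2)
r/z = 3.4/1.9 = 1.7895; [1+(r/z)²]^(−5/2) = 0.027625.
Δσ_z = 3×461/(2π×1.9²) × 0.027625 = 60.973 × 0.027625 = 1.684 kPa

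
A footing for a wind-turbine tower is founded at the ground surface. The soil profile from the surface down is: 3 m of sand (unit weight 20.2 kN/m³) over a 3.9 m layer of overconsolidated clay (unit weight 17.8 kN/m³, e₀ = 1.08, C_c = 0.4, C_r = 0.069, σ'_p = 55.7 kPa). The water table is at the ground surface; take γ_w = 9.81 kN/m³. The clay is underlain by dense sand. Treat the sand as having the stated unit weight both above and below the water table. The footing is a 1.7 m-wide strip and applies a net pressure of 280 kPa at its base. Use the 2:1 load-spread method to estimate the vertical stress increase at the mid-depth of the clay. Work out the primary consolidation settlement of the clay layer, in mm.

S_c ≈ 255 mm

Mid-depth of clay below the ground surface: z = 3 + 3.9/2 = 4.95 m.
Total vertical stress at mid-clay: σ_v = 20.2×3 + 17.8×1.95 = 95.31 kPa.
Pore pressure: u = 9.81×(4.95 − 0) = 48.56 kPa.
Initial effective stress: σ'_0 = σ_v − u = 95.31 − 48.56 = 46.75 kPa.
Stress increase at mid-clay by the 2:1 spreading method:
Δσ = qB/(B+z) = 280×1.7/(1.7+4.95) = 71.579 kPa
Final effective stress: σ'_f = 46.75 + 71.579 = 118.33 kPa.
σ'_f = 118.33 > σ'_p = 55.7 kPa, so the stress path crosses the preconsolidation pressure — recompression up to σ'_p, then virgin compression beyond:
S_c = H/(1+e₀)·[C_r·log₁₀(σ'_p/σ'_0) + C_c·log₁₀(σ'_f/σ'_p)]
    = 3.9/2.08 × [0.069×log₁₀(55.7/46.75) + 0.4×log₁₀(118.33/55.7)]
    = 1.875 × [0.0052491 + 0.1309] = 0.2553 m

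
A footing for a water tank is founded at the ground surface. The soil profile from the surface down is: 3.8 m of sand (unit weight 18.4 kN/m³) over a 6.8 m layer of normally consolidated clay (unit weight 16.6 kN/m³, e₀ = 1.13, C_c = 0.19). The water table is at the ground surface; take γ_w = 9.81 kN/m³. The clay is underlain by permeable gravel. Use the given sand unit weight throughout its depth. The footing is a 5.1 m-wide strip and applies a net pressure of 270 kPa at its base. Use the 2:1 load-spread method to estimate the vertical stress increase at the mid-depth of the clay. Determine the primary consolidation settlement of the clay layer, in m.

S_c ≈ 0.29 m

Mid-depth of clay below the ground surface: z = 3.8 + 6.8/2 = 7.2 m.
Total vertical stress at mid-clay: σ_v = 18.4×3.8 + 16.6×3.4 = 126.36 kPa.
Pore pressure: u = 9.81×(7.2 − 0) = 70.632 kPa.
Initial effective stress: σ'_0 = σ_v − u = 126.36 − 70.632 = 55.728 kPa.
Stress increase at mid-clay by the 2:1 spreading method:
Δσ = qB/(B+z) = 270×5.1/(5.1+7.2) = 111.95 kPa
Final effective stress: σ'_f = σ'_0 + Δσ = 55.728 + 111.95 = 167.68 kPa.
Normally consolidated clay, so the full stress increment lies on the virgin compression line:
S_c = C_c·H/(1+e₀)·log₁₀(σ'_f/σ'_0) = 0.19×6.8/(1+1.13)×log₁₀(167.68/55.728)
    = 0.60657 × 0.47841 = 0.2902 m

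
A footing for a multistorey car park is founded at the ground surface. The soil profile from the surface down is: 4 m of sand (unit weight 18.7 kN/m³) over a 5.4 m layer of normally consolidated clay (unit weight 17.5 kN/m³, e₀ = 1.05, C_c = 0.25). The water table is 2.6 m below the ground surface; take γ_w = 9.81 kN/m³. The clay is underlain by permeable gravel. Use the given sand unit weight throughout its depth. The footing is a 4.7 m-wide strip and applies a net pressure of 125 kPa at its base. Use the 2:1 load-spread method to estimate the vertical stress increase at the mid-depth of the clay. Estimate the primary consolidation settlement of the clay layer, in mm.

Mid-depth of clay below the ground surface: z = 4 + 5.4/2 = 6.7 m.
Total vertical stress at mid-clay: σ_v = 18.7×4 + 17.5×2.7 = 122.05 kPa.
Pore pressure: u = 9.81×(6.7 − 2.6) = 40.221 kPa.
Initial effective stress: σ'_0 = σ_v − u = 122.05 − 40.221 = 81.829 kPa.
Stress increase at mid-clay by the 2:1 spreading method:
Δσ = qB/(B+z) = 125×4.7/(4.7+6.7) = 51.535 kPa
Final effective stress: σ'_f = σ'_0 + Δσ = 81.829 + 51.535 = 133.36 kPa.
Normally consolidated clay, so the full stress increment lies on the virgin compression line:
S_c = C_c·H/(1+e₀)·log₁₀(σ'_f/σ'_0) = 0.25×5.4/(1+1.05)×log₁₀(133.36/81.829)
    = 0.65854 × 0.21212 = 0.1397 m

S_c ≈ 140 mm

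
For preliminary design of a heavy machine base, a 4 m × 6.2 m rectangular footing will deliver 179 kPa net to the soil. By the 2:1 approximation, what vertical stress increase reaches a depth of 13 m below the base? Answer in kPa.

Δσ_z ≈ 13.6 kPa

By the 2:1 method the load spreads at 1 horizontal : 2 vertical, so at depth z the loaded area has grown by z in each plan dimension:
Δσ = qBL/((B+z)(L+z)) = 179×4×6.2/((4+13)(6.2+13)) = 13.6 kPa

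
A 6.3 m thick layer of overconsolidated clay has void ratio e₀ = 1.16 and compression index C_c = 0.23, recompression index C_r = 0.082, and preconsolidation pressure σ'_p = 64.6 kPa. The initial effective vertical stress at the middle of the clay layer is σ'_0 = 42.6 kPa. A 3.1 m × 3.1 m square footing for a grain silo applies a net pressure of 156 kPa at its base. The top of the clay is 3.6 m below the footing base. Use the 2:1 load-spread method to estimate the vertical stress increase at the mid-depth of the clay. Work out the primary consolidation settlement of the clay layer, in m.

S_c ≈ 0.0321 m

Mid-depth of clay below the footing base: z = 3.6 + 6.3/2 = 6.75 m.
Stress increase at mid-clay by the 2:1 spreading method:
Δσ = qBL/((B+z)(L+z)) = 156×3.1×3.1/((3.1+6.75)(3.1+6.75)) = 15.452 kPa
Final effective stress: σ'_f = 42.6 + 15.452 = 58.052 kPa.
σ'_f = 58.052 ≤ σ'_p = 64.6 kPa, so the clay remains overconsolidated and only the recompression index applies:
S_c = C_r·H/(1+e₀)·log₁₀(σ'_f/σ'_0) = 0.082×6.3/2.16×log₁₀(58.052/42.6)
    = 0.23917 × 0.13441 = 0.03215 m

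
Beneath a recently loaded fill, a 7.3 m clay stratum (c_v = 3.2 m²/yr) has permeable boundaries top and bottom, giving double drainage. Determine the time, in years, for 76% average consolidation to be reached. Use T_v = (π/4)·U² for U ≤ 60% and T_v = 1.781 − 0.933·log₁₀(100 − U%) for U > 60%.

t ≈ 2.05 years

Drainage path length: H_d = H/2 = 3.65 m (double drainage).
U > 60%: T_v = 1.781 − 0.933·log₁₀(100 − 76) = 0.49326.
t = T_v·H_d²/c_v = 0.49326×3.65²/3.2 = 2.054 years.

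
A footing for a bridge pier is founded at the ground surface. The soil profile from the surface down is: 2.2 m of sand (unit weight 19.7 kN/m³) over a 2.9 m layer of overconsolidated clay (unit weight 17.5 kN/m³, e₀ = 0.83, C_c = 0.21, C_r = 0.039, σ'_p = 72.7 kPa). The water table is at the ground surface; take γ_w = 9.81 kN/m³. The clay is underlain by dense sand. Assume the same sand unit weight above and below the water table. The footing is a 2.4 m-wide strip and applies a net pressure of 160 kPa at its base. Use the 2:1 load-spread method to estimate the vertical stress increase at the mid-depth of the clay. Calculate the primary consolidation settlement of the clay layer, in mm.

Mid-depth of clay below the ground surface: z = 2.2 + 2.9/2 = 3.65 m.
Total vertical stress at mid-clay: σ_v = 19.7×2.2 + 17.5×1.45 = 68.715 kPa.
Pore pressure: u = 9.81×(3.65 − 0) = 35.806 kPa.
Initial effective stress: σ'_0 = σ_v − u = 68.715 − 35.806 = 32.909 kPa.
Stress increase at mid-clay by the 2:1 spreading method:
Δσ = qB/(B+z) = 160×2.4/(2.4+3.65) = 63.471 kPa
Final effective stress: σ'_f = 32.909 + 63.471 = 96.38 kPa.
σ'_f = 96.38 > σ'_p = 72.7 kPa, so the stress path crosses the preconsolidation pressure — recompression up to σ'_p, then virgin compression beyond:
S_c = H/(1+e₀)·[C_r·log₁₀(σ'_p/σ'_0) + C_c·log₁₀(σ'_f/σ'_p)]
    = 2.9/1.83 × [0.039×log₁₀(72.7/32.909) + 0.21×log₁₀(96.38/72.7)]
    = 1.5847 × [0.013425 + 0.025715] = 0.06203 m

S_c ≈ 62 mm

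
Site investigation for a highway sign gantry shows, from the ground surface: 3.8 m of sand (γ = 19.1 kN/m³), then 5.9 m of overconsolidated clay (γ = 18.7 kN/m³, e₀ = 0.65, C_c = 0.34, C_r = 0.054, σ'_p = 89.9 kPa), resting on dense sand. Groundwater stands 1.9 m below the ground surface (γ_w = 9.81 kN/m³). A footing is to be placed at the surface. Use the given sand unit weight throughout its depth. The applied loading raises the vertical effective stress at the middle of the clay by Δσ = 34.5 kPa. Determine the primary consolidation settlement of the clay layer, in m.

Mid-depth of clay below the ground surface: z = 3.8 + 5.9/2 = 6.75 m.
Total vertical stress at mid-clay: σ_v = 19.1×3.8 + 18.7×2.95 = 127.75 kPa.
Pore pressure: u = 9.81×(6.75 − 1.9) = 47.578 kPa.
Initial effective stress: σ'_0 = σ_v − u = 127.75 − 47.578 = 80.172 kPa.
Final effective stress: σ'_f = 80.172 + 34.5 = 114.67 kPa.
σ'_f = 114.67 > σ'_p = 89.9 kPa, so the stress path crosses the preconsolidation pressure — recompression up to σ'_p, then virgin compression beyond:
S_c = H/(1+e₀)·[C_r·log₁₀(σ'_p/σ'_0) + C_c·log₁₀(σ'_f/σ'_p)]
    = 5.9/1.65 × [0.054×log₁₀(89.9/80.172) + 0.34×log₁₀(114.67/89.9)]
    = 3.5758 × [0.0026858 + 0.035935] = 0.1381 m

S_c ≈ 0.138 m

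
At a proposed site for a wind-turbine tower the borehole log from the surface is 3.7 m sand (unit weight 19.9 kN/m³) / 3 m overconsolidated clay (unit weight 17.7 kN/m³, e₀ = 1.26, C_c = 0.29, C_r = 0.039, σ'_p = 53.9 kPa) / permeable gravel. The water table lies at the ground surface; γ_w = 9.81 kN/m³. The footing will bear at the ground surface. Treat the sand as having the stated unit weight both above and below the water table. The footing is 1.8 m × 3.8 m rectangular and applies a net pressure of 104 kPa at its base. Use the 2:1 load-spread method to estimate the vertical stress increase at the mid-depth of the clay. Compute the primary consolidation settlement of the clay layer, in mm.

S_c ≈ 21.3 mm

Mid-depth of clay below the ground surface: z = 3.7 + 3/2 = 5.2 m.
Total vertical stress at mid-clay: σ_v = 19.9×3.7 + 17.7×1.5 = 100.18 kPa.
Pore pressure: u = 9.81×(5.2 − 0) = 51.012 kPa.
Initial effective stress: σ'_0 = σ_v − u = 100.18 − 51.012 = 49.168 kPa.
Stress increase at mid-clay by the 2:1 spreading method:
Δσ = qBL/((B+z)(L+z)) = 104×1.8×3.8/((1.8+5.2)(3.8+5.2)) = 11.291 kPa
Final effective stress: σ'_f = 49.168 + 11.291 = 60.459 kPa.
σ'_f = 60.459 > σ'_p = 53.9 kPa, so the stress path crosses the preconsolidation pressure — recompression up to σ'_p, then virgin compression beyond:
S_c = H/(1+e₀)·[C_r·log₁₀(σ'_p/σ'_0) + C_c·log₁₀(σ'_f/σ'_p)]
    = 3/2.26 × [0.039×log₁₀(53.9/49.168) + 0.29×log₁₀(60.459/53.9)]
    = 1.3274 × [0.0015563 + 0.014463] = 0.02126 m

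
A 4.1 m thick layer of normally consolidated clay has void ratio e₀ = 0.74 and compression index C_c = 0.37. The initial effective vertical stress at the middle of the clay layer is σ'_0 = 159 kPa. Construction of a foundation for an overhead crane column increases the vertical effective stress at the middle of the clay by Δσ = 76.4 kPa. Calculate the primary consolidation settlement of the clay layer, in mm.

S_c ≈ 149 mm

Final effective stress: σ'_f = σ'_0 + Δσ = 159 + 76.4 = 235.4 kPa.
Normally consolidated clay, so the full stress increment lies on the virgin compression line:
S_c = C_c·H/(1+e₀)·log₁₀(σ'_f/σ'_0) = 0.37×4.1/(1+0.74)×log₁₀(235.4/159)
    = 0.87184 × 0.17041 = 0.1486 m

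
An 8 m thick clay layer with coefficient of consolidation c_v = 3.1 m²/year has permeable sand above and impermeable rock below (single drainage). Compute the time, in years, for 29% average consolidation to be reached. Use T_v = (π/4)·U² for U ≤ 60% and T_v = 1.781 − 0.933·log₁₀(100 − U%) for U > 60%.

Drainage path length: H_d = H = 8 m (single drainage).
U ≤ 60%: T_v = (π/4)·U² = (π/4)×0.29² = 0.066052.
t = T_v·H_d²/c_v = 0.066052×8²/3.1 = 1.364 years.

t ≈ 1.36 years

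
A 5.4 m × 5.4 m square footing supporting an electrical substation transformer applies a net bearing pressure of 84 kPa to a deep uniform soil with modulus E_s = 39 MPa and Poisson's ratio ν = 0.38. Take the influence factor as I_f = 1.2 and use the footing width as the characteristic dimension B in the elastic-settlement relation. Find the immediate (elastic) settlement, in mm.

Immediate (elastic) settlement: S_e = q·B·(1−ν²)/E_s · I_f.
E_s = 39 MPa = 39000 kPa.
S_e = 84 × 5.4 × (1 − 0.38²) / 39000 × 1.2
    = 84 × 5.4 × 0.8556 / 39000 × 1.2
    = 0.01194 m = 11.94 mm

S_e ≈ 11.9 mm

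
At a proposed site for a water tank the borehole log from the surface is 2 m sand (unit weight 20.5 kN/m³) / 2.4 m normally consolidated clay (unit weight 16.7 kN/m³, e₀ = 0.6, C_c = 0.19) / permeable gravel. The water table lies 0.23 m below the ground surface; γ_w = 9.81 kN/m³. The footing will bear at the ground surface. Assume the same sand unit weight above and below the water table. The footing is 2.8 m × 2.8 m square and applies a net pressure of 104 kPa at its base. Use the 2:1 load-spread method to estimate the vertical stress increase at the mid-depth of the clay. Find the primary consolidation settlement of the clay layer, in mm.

Mid-depth of clay below the ground surface: z = 2 + 2.4/2 = 3.2 m.
Total vertical stress at mid-clay: σ_v = 20.5×2 + 16.7×1.2 = 61.04 kPa.
Pore pressure: u = 9.81×(3.2 − 0.23) = 29.136 kPa.
Initial effective stress: σ'_0 = σ_v − u = 61.04 − 29.136 = 31.904 kPa.
Stress increase at mid-clay by the 2:1 spreading method:
Δσ = qBL/((B+z)(L+z)) = 104×2.8×2.8/((2.8+3.2)(2.8+3.2)) = 22.649 kPa
Final effective stress: σ'_f = σ'_0 + Δσ = 31.904 + 22.649 = 54.553 kPa.
Normally consolidated clay, so the full stress increment lies on the virgin compression line:
S_c = C_c·H/(1+e₀)·log₁₀(σ'_f/σ'_0) = 0.19×2.4/(1+0.6)×log₁₀(54.553/31.904)
    = 0.285 × 0.23297 = 0.0664 m

S_c ≈ 66.4 mm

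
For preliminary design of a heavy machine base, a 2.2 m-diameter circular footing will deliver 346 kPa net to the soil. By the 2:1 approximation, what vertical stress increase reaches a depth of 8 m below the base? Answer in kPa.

By the 2:1 method the load spreads at 1 horizontal : 2 vertical, so at depth z the loaded area has grown by z in each plan dimension:
Δσ ≈ qD²/(D+z)² = 346×2.2²/(2.2+8)² = 16.096 kPa

Δσ_z ≈ 16.1 kPa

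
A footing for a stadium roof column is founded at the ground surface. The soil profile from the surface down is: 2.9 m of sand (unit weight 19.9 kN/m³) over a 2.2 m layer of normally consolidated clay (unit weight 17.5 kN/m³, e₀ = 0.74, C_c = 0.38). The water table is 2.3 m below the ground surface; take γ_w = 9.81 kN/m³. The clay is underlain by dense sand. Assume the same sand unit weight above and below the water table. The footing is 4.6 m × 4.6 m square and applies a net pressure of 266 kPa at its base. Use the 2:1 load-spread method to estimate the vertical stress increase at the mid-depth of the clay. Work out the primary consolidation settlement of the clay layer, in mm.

S_c ≈ 170 mm

Mid-depth of clay below the ground surface: z = 2.9 + 2.2/2 = 4 m.
Total vertical stress at mid-clay: σ_v = 19.9×2.9 + 17.5×1.1 = 76.96 kPa.
Pore pressure: u = 9.81×(4 − 2.3) = 16.677 kPa.
Initial effective stress: σ'_0 = σ_v − u = 76.96 − 16.677 = 60.283 kPa.
Stress increase at mid-clay by the 2:1 spreading method:
Δσ = qBL/((B+z)(L+z)) = 266×4.6×4.6/((4.6+4)(4.6+4)) = 76.103 kPa
Final effective stress: σ'_f = σ'_0 + Δσ = 60.283 + 76.103 = 136.39 kPa.
Normally consolidated clay, so the full stress increment lies on the virgin compression line:
S_c = C_c·H/(1+e₀)·log₁₀(σ'_f/σ'_0) = 0.38×2.2/(1+0.74)×log₁₀(136.39/60.283)
    = 0.48046 × 0.35459 = 0.1704 m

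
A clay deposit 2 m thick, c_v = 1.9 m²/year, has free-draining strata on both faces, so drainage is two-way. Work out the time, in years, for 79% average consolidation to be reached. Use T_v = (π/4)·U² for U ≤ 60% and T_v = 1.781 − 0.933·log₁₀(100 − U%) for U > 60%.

t ≈ 0.288 years

Drainage path length: H_d = H/2 = 1 m (double drainage).
U > 60%: T_v = 1.781 − 0.933·log₁₀(100 − 79) = 0.54737.
t = T_v·H_d²/c_v = 0.54737×1²/1.9 = 0.2881 years.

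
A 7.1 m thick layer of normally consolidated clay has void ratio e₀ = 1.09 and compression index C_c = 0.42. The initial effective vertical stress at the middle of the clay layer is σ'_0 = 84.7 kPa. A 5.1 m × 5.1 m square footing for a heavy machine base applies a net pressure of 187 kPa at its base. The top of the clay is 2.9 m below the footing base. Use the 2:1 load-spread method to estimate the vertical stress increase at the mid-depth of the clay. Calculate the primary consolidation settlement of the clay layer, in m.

Mid-depth of clay below the footing base: z = 2.9 + 7.1/2 = 6.45 m.
Stress increase at mid-clay by the 2:1 spreading method:
Δσ = qBL/((B+z)(L+z)) = 187×5.1×5.1/((5.1+6.45)(5.1+6.45)) = 36.46 kPa
Final effective stress: σ'_f = σ'_0 + Δσ = 84.7 + 36.46 = 121.16 kPa.
Normally consolidated clay, so the full stress increment lies on the virgin compression line:
S_c = C_c·H/(1+e₀)·log₁₀(σ'_f/σ'_0) = 0.42×7.1/(1+1.09)×log₁₀(121.16/84.7)
    = 1.4268 × 0.15548 = 0.2218 m

S_c ≈ 0.222 m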